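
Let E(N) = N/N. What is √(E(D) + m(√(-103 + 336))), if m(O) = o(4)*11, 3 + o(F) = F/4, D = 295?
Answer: I*√21 ≈ 4.5826*I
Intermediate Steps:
o(F) = -3 + F/4
m(O) = -22 (m(O) = (-3 + (¼)*4)*11 = (-3 + 1)*11 = -2*11 = -22)
E(N) = 1
√(E(D) + m(√(-103 + 336))) = √(1 - 22) = √(-21) = I*√21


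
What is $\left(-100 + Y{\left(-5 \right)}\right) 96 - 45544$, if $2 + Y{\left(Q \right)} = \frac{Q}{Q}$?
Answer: $-55240$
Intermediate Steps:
$Y{\left(Q \right)} = -1$ ($Y{\left(Q \right)} = -2 + \frac{Q}{Q} = -2 + 1 = -1$)
$\left(-100 + Y{\left(-5 \right)}\right) 96 - 45544 = \left(-100 - 1\right) 96 - 45544 = \left(-101\right) 96 - 45544 = -9696 - 45544 = -55240$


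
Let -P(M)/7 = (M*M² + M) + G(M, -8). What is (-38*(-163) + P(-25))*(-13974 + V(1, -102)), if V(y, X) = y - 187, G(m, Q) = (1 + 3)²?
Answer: -1637349120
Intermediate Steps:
G(m, Q) = 16 (G(m, Q) = 4² = 16)
V(y, X) = -187 + y
P(M) = -112 - 7*M - 7*M³ (P(M) = -7*((M*M² + M) + 16) = -7*((M³ + M) + 16) = -7*((M + M³) + 16) = -7*(16 + M + M³) = -112 - 7*M - 7*M³)
(-38*(-163) + P(-25))*(-13974 + V(1, -102)) = (-38*(-163) + (-112 - 7*(-25) - 7*(-25)³))*(-13974 + (-187 + 1)) = (6194 + (-112 + 175 - 7*(-15625)))*(-13974 - 186) = (6194 + (-112 + 175 + 109375))*(-14160) = (6194 + 109438)*(-14160) = 115632*(-14160) = -1637349120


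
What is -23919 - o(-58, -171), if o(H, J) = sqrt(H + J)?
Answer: -23919 - I*sqrt(229) ≈ -23919.0 - 15.133*I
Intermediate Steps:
-23919 - o(-58, -171) = -23919 - sqrt(-58 - 171) = -23919 - sqrt(-229) = -23919 - I*sqrt(229)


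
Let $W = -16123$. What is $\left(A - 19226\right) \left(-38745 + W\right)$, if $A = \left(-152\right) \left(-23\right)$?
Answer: $863073640$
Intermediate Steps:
$A = 3496$
$\left(A - 19226\right) \left(-38745 + W\right) = \left(3496 - 19226\right) \left(-38745 - 16123\right) = \left(-15730\right) \left(-54868\right) = 863073640$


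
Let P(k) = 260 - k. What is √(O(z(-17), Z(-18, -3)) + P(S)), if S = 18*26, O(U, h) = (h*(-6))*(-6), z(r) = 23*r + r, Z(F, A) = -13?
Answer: 26*I ≈ 26.0*I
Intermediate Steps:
z(r) = 24*r
O(U, h) = 36*h (O(U, h) = -6*h*(-6) = 36*h)
S = 468
√(O(z(-17), Z(-18, -3)) + P(S)) = √(36*(-13) + (260 - 1*468)) = √(-468 + (260 - 468)) = √(-468 - 208) = √(-676) = 26*I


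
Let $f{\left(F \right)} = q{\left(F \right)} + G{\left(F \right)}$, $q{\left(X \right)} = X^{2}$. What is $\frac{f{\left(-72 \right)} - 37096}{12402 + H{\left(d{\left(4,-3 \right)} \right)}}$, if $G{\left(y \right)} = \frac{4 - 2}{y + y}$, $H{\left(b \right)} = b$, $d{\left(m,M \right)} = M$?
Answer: $- \frac{2297665}{892728} \approx -2.5738$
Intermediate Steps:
$G{\left(y \right)} = \frac{1}{y}$ ($G{\left(y \right)} = \frac{2}{2 y} = 2 \frac{1}{2 y} = \frac{1}{y}$)
$f{\left(F \right)} = \frac{1}{F} + F^{2}$ ($f{\left(F \right)} = F^{2} + \frac{1}{F} = \frac{1}{F} + F^{2}$)
$\frac{f{\left(-72 \right)} - 37096}{12402 + H{\left(d{\left(4,-3 \right)} \right)}} = \frac{\frac{1 + \left(-72\right)^{3}}{-72} - 37096}{12402 - 3} = \frac{- \frac{1 - 373248}{72} - 37096}{12399} = \left(\left(- \frac{1}{72}\right) \left(-373247\right) - 37096\right) \frac{1}{12399} = \left(\frac{373247}{72} - 37096\right) \frac{1}{12399} = \left(- \frac{2297665}{72}\right) \frac{1}{12399} = - \frac{2297665}{892728}$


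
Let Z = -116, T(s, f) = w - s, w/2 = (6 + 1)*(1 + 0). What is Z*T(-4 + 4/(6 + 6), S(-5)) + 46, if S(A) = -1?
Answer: -6010/3 ≈ -2003.3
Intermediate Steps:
w = 14 (w = 2*((6 + 1)*(1 + 0)) = 2*(7*1) = 2*7 = 14)
T(s, f) = 14 - s
Z*T(-4 + 4/(6 + 6), S(-5)) + 46 = -116*(14 - (-4 + 4/(6 + 6))) + 46 = -116*(14 - (-4 + 4/12)) + 46 = -116*(14 - (-4 + 4*(1/12))) + 46 = -116*(14 - (-4 + ⅓)) + 46 = -116*(14 - 1*(-11/3)) + 46 = -116*(14 + 11/3) + 46 = -116*53/3 + 46 = -6148/3 + 46 = -6010/3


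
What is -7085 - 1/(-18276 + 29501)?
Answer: -79529126/11225 ≈ -7085.0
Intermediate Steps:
-7085 - 1/(-18276 + 29501) = -7085 - 1/11225 = -79529126/11225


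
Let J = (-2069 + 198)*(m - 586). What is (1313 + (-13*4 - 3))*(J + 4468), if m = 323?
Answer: 624648578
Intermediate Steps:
J = 492073 (J = (-2069 + 198)*(323 - 586) = -1871*(-263) = 492073)
(1313 + (-13*4 - 3))*(J + 4468) = (1313 + (-13*4 - 3))*(492073 + 4468) = (1313 + (-52 - 3))*496541 = (1313 - 55)*496541 = 1258*496541 = 624648578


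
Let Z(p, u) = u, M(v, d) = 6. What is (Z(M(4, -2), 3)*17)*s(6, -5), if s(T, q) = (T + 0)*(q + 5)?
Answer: 0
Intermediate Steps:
s(T, q) = T*(5 + q)
(Z(M(4, -2), 3)*17)*s(6, -5) = (3*17)*(6*(5 - 5)) = 51*(6*0) = 51*0 = 0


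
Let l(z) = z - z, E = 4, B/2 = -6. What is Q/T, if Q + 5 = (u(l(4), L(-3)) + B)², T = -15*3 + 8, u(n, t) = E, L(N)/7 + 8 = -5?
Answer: -59/37 ≈ -1.5946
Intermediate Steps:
B = -12 (B = 2*(-6) = -12)
l(z) = 0
L(N) = -91 (L(N) = -56 + 7*(-5) = -56 - 35 = -91)
u(n, t) = 4
T = -37 (T = -45 + 8 = -37)
Q = 59 (Q = -5 + (4 - 12)² = -5 + (-8)² = -5 + 64 = 59)
Q/T = 59/(-37) = 59*(-1/37) = -59/37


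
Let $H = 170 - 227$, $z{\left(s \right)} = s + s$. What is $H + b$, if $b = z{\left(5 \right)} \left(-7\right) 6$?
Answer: $-477$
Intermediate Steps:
$z{\left(s \right)} = 2 s$
$H = -57$ ($H = 170 - 227 = -57$)
$b = -420$ ($b = 2 \cdot 5 \left(-7\right) 6 = 10 \left(-7\right) 6 = \left(-70\right) 6 = -420$)
$H + b = -57 - 420 = -477$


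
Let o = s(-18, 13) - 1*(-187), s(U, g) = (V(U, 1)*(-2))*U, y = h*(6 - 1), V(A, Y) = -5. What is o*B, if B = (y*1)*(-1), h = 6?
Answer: -210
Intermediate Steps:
y = 30 (y = 6*(6 - 1) = 6*5 = 30)
B = -30 (B = (30*1)*(-1) = 30*(-1) = -30)
s(U, g) = 10*U (s(U, g) = (-5*(-2))*U = 10*U)
o = 7 (o = 10*(-18) - 1*(-187) = -180 + 187 = 7)
o*B = 7*(-30) = -210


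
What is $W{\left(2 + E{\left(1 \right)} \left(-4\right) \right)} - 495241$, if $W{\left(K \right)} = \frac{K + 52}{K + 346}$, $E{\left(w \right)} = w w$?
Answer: $- \frac{85181427}{172} \approx -4.9524 \cdot 10^{5}$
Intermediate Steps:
$E{\left(w \right)} = w^{2}$
$W{\left(K \right)} = \frac{52 + K}{346 + K}$
$W{\left(2 + E{\left(1 \right)} \left(-4\right) \right)} - 495241 = \frac{52 + \left(2 + 1^{2} \left(-4\right)\right)}{346 + \left(2 + 1^{2} \left(-4\right)\right)} - 495241 = \frac{52 + \left(2 + 1 \left(-4\right)\right)}{346 + \left(2 + 1 \left(-4\right)\right)} - 495241 = \frac{52 + \left(2 - 4\right)}{346 + \left(2 - 4\right)} - 495241 = \frac{52 - 2}{346 - 2} - 495241 = \frac{1}{344} \cdot 50 - 495241 = \frac{25}{172} - 495241 = - \frac{85181427}{172}$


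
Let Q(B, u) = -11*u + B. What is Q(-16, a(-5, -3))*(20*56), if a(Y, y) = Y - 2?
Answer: 68320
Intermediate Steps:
a(Y, y) = -2 + Y
Q(B, u) = B - 11*u
Q(-16, a(-5, -3))*(20*56) = (-16 - 11*(-2 - 5))*(20*56) = (-16 - 11*(-7))*1120 = (-16 + 77)*1120 = 61*1120 = 68320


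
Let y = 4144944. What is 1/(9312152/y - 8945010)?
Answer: -518118/4634569527161 ≈ -1.1179e-7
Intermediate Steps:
1/(9312152/y - 8945010) = 1/(9312152/4144944 - 8945010) = 1/(9312152*(1/4144944) - 8945010) = 1/(1164019/518118 - 8945010) = 1/(-4634569527161/518118) = -518118/4634569527161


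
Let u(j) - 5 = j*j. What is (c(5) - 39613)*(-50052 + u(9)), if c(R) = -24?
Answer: 1980502342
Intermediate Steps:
u(j) = 5 + j² (u(j) = 5 + j*j = 5 + j²)
(c(5) - 39613)*(-50052 + u(9)) = (-24 - 39613)*(-50052 + (5 + 9²)) = -39637*(-50052 + (5 + 81)) = -39637*(-50052 + 86) = -39637*(-49966) = 1980502342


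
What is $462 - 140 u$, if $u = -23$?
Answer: $3682$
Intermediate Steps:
$462 - 140 u = 462 - -3220 = 462 + 3220 = 3682$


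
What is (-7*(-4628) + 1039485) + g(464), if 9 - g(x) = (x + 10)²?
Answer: 847214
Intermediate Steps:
g(x) = 9 - (10 + x)² (g(x) = 9 - (x + 10)² = 9 - (10 + x)²)
(-7*(-4628) + 1039485) + g(464) = (-7*(-4628) + 1039485) + (9 - (10 + 464)²) = (32396 + 1039485) + (9 - 1*474²) = 1071881 + (9 - 1*224676) = 1071881 + (9 - 224676) = 1071881 - 224667 = 847214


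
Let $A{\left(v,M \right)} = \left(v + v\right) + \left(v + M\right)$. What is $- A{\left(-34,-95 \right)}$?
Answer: $197$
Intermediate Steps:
$A{\left(v,M \right)} = M + 3 v$ ($A{\left(v,M \right)} = 2 v + \left(M + v\right) = M + 3 v$)
$- A{\left(-34,-95 \right)} = - (-95 + 3 \left(-34\right)) = - (-95 - 102) = \left(-1\right) \left(-197\right) = 197$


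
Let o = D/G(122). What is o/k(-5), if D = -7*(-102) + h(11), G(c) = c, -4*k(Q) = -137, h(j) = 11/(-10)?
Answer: 7129/41785 ≈ 0.17061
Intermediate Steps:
h(j) = -11/10 (h(j) = 11*(-⅒) = -11/10)
k(Q) = 137/4 (k(Q) = -¼*(-137) = 137/4)
D = 7129/10 (D = -7*(-102) - 11/10 = 714 - 11/10 = 7129/10 ≈ 712.90)
o = 7129/1220 (o = (7129/10)/122 = (7129/10)*(1/122) = 7129/1220 ≈ 5.8434)
o/k(-5) = 7129/(1220*(137/4)) = (7129/1220)*(4/137) = 7129/41785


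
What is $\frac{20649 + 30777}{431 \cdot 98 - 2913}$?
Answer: $\frac{51426}{39325} \approx 1.3077$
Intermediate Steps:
$\frac{20649 + 30777}{431 \cdot 98 - 2913} = \frac{51426}{42238 - 2913} = \frac{51426}{39325}$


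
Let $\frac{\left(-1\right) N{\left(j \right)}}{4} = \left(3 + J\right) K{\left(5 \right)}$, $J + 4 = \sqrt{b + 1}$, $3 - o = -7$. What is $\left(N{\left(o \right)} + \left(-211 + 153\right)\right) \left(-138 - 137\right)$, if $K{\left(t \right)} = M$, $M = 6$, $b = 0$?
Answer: $15950$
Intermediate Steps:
$o = 10$ ($o = 3 - -7 = 3 + 7 = 10$)
$J = -3$ ($J = -4 + \sqrt{0 + 1} = -4 + \sqrt{1} = -4 + 1 = -3$)
$K{\left(t \right)} = 6$
$N{\left(j \right)} = 0$ ($N{\left(j \right)} = - 4 \left(3 - 3\right) 6 = - 4 \cdot 0 \cdot 6 = \left(-4\right) 0 = 0$)
$\left(N{\left(o \right)} + \left(-211 + 153\right)\right) \left(-138 - 137\right) = \left(0 + \left(-211 + 153\right)\right) \left(-138 - 137\right) = \left(0 - 58\right) \left(-275\right) = \left(-58\right) \left(-275\right) = 15950$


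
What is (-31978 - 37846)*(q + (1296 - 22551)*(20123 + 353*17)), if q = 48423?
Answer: 38767485563328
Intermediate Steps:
(-31978 - 37846)*(q + (1296 - 22551)*(20123 + 353*17)) = (-31978 - 37846)*(48423 + (1296 - 22551)*(20123 + 353*17)) = -69824*(48423 - 21255*(20123 + 6001)) = -69824*(48423 - 21255*26124) = -69824*(48423 - 555265620) = -69824*(-555217197) = 38767485563328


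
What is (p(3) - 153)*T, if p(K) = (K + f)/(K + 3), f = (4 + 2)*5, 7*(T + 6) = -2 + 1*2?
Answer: 885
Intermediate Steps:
T = -6 (T = -6 + (-2 + 1*2)/7 = -6 + (-2 + 2)/7 = -6 + (⅐)*0 = -6 + 0 = -6)
f = 30 (f = 6*5 = 30)
p(K) = (30 + K)/(3 + K) (p(K) = (K + 30)/(K + 3) = (30 + K)/(3 + K))
(p(3) - 153)*T = ((30 + 3)/(3 + 3) - 153)*(-6) = (33/6 - 153)*(-6) = ((⅙)*33 - 153)*(-6) = (11/2 - 153)*(-6) = -295/2*(-6) = 885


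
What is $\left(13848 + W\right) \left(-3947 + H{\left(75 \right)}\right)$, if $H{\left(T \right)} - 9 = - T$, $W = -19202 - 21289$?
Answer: $106918359$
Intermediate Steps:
$W = -40491$
$H{\left(T \right)} = 9 - T$
$\left(13848 + W\right) \left(-3947 + H{\left(75 \right)}\right) = \left(13848 - 40491\right) \left(-3947 + \left(9 - 75\right)\right) = - 26643 \left(-3947 + \left(9 - 75\right)\right) = - 26643 \left(-3947 - 66\right) = \left(-26643\right) \left(-4013\right) = 106918359$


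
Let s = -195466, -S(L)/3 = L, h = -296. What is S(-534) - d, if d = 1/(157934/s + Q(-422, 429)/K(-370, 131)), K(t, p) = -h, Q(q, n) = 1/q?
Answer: 15814373890970/9864023637 ≈ 1603.2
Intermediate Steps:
S(L) = -3*L
K(t, p) = 296 (K(t, p) = -1*(-296) = 296)
d = -12208024496/9864023637 (d = 1/(157934/(-195466) + 1/(-422*296)) = 1/(157934*(-1/195466) - 1/422*1/296) = 1/(-78967/97733 - 1/124912) = 1/(-9864023637/12208024496) = -12208024496/9864023637 ≈ -1.2376)
S(-534) - d = -3*(-534) - 1*(-12208024496/9864023637) = 1602 + 12208024496/9864023637 = 15814373890970/9864023637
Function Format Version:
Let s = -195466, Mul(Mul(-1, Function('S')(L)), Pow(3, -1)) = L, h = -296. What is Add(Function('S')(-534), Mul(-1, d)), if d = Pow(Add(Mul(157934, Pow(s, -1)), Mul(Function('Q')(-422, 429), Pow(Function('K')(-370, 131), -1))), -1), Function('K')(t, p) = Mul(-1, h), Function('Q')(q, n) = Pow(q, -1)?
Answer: Rational(15814373890970, 9864023637) ≈ 1603.2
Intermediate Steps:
Function('S')(L) = Mul(-3, L)
Function('K')(t, p) = 296 (Function('K')(t, p) = Mul(-1, -296) = 296)
d = Rational(-12208024496, 9864023637) (d = Pow(Add(Mul(157934, Pow(-195466, -1)), Mul(Pow(-422, -1), Pow(296, -1))), -1) = Pow(Add(Mul(157934, Rational(-1, 195466)), Mul(Rational(-1, 422), Rational(1, 296))), -1) = Pow(Add(Rational(-78967, 97733), Rational(-1, 124912)), -1) = Pow(Rational(-9864023637, 12208024496), -1) = Rational(-12208024496, 9864023637) ≈ -1.2376)
Add(Function('S')(-534), Mul(-1, d)) = Add(Mul(-3, -534), Mul(-1, Rational(-12208024496, 9864023637))) = Add(1602, Rational(12208024496, 9864023637)) = Rational(15814373890970, 9864023637)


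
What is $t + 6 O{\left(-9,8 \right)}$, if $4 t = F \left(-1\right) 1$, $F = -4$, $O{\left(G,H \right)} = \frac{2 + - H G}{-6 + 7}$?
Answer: $445$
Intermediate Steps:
$O{\left(G,H \right)} = 2 - G H$ ($O{\left(G,H \right)} = \frac{2 - G H}{1} = \left(2 - G H\right) 1 = 2 - G H$)
$t = 1$ ($t = \frac{\left(-4\right) \left(-1\right) 1}{4} = \frac{4 \cdot 1}{4} = \frac{1}{4} \cdot 4 = 1$)
$t + 6 O{\left(-9,8 \right)} = 1 + 6 \left(2 - \left(-9\right) 8\right) = 1 + 6 \left(2 + 72\right) = 1 + 6 \cdot 74 = 1 + 444 = 445$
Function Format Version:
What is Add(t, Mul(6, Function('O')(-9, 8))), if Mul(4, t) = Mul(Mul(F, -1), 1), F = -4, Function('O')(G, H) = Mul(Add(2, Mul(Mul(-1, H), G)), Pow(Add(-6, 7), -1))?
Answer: 445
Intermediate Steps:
Function('O')(G, H) = Add(2, Mul(-1, G, H)) (Function('O')(G, H) = Mul(Add(2, Mul(-1, G, H)), Pow(1, -1)) = Mul(Add(2, Mul(-1, G, H)), 1) = Add(2, Mul(-1, G, H)))
t = 1 (t = Mul(Rational(1, 4), Mul(Mul(-4, -1), 1)) = Mul(Rational(1, 4), Mul(4, 1)) = Mul(Rational(1, 4), 4) = 1)
Add(t, Mul(6, Function('O')(-9, 8))) = Add(1, Mul(6, Add(2, Mul(-1, -9, 8)))) = Add(1, Mul(6, Add(2, 72))) = Add(1, Mul(6, 74)) = Add(1, 444) = 445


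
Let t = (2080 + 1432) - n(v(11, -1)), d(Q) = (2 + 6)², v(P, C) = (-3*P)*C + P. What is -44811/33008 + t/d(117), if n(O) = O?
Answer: 871905/16504 ≈ 52.830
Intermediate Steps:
v(P, C) = P - 3*C*P (v(P, C) = -3*C*P + P = P - 3*C*P)
d(Q) = 64 (d(Q) = 8² = 64)
t = 3468 (t = (2080 + 1432) - 11*(1 - 3*(-1)) = 3512 - 11*(1 + 3) = 3512 - 11*4 = 3512 - 1*44 = 3512 - 44 = 3468)
-44811/33008 + t/d(117) = -44811/33008 + 3468/64 = -44811*1/33008 + 3468*(1/64) = -44811/33008 + 867/16 = 871905/16504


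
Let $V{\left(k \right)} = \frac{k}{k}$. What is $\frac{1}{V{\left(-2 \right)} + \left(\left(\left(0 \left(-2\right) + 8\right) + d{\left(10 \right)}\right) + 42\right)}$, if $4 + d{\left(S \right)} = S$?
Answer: $\frac{1}{57} \approx 0.017544$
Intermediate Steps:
$d{\left(S \right)} = -4 + S$
$V{\left(k \right)} = 1$
$\frac{1}{V{\left(-2 \right)} + \left(\left(\left(0 \left(-2\right) + 8\right) + d{\left(10 \right)}\right) + 42\right)} = \frac{1}{1 + \left(\left(\left(0 \left(-2\right) + 8\right) + \left(-4 + 10\right)\right) + 42\right)} = \frac{1}{1 + \left(\left(\left(0 + 8\right) + 6\right) + 42\right)} = \frac{1}{1 + \left(\left(8 + 6\right) + 42\right)} = \frac{1}{1 + \left(14 + 42\right)} = \frac{1}{1 + 56} = \frac{1}{57}$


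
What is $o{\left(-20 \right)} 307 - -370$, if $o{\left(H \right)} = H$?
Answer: $-5770$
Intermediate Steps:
$o{\left(-20 \right)} 307 - -370 = \left(-20\right) 307 - -370 = -6140 + 370 = -5770$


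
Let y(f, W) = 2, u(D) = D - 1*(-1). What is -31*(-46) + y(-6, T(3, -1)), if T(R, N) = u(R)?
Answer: 1428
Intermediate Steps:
u(D) = 1 + D (u(D) = D + 1 = 1 + D)
T(R, N) = 1 + R
-31*(-46) + y(-6, T(3, -1)) = -31*(-46) + 2 = 1426 + 2 = 1428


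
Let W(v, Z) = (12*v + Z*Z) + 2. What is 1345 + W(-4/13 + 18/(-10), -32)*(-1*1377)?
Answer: -89480917/65 ≈ -1.3766e+6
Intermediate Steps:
W(v, Z) = 2 + Z² + 12*v (W(v, Z) = (12*v + Z²) + 2 = (Z² + 12*v) + 2 = 2 + Z² + 12*v)
1345 + W(-4/13 + 18/(-10), -32)*(-1*1377) = 1345 + (2 + (-32)² + 12*(-4/13 + 18/(-10)))*(-1*1377) = 1345 + (2 + 1024 + 12*(-4*1/13 + 18*(-⅒)))*(-1377) = 1345 + (2 + 1024 + 12*(-4/13 - 9/5))*(-1377) = 1345 + (2 + 1024 + 12*(-137/65))*(-1377) = 1345 + (2 + 1024 - 1644/65)*(-1377) = 1345 + (65046/65)*(-1377) = 1345 - 89568342/65 = -89480917/65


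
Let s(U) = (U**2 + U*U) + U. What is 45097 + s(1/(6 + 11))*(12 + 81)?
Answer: 13034800/289 ≈ 45103.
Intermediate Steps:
s(U) = U + 2*U**2 (s(U) = (U**2 + U**2) + U = 2*U**2 + U = U + 2*U**2)
45097 + s(1/(6 + 11))*(12 + 81) = 45097 + ((1 + 2/(6 + 11))/(6 + 11))*(12 + 81) = 45097 + ((1 + 2/17)/17)*93 = 45097 + ((1/17)*(19/17))*93 = 45097 + (19/289)*93 = 45097 + 1767/289 = 13034800/289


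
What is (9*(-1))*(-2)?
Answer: 18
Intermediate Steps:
(9*(-1))*(-2) = -9*(-2) = 18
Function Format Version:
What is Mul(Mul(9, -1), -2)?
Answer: 18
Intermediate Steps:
Mul(Mul(9, -1), -2) = Mul(-9, -2) = 18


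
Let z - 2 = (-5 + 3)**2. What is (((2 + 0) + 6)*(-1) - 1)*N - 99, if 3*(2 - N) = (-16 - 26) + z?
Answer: -225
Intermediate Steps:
z = 6 (z = 2 + (-5 + 3)**2 = 2 + (-2)**2 = 2 + 4 = 6)
N = 14 (N = 2 - ((-16 - 26) + 6)/3 = 2 - (-42 + 6)/3 = 2 - 1/3*(-36) = 2 + 12 = 14)
(((2 + 0) + 6)*(-1) - 1)*N - 99 = (((2 + 0) + 6)*(-1) - 1)*14 - 99 = ((2 + 6)*(-1) - 1)*14 - 99 = (8*(-1) - 1)*14 - 99 = (-8 - 1)*14 - 99 = -9*14 - 99 = -126 - 99 = -225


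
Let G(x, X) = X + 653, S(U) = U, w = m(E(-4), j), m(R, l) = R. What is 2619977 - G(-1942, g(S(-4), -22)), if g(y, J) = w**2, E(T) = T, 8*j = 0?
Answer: 2619308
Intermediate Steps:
j = 0 (j = (1/8)*0 = 0)
w = -4
g(y, J) = 16 (g(y, J) = (-4)**2 = 16)
G(x, X) = 653 + X
2619977 - G(-1942, g(S(-4), -22)) = 2619977 - (653 + 16) = 2619977 - 1*669 = 2619977 - 669 = 2619308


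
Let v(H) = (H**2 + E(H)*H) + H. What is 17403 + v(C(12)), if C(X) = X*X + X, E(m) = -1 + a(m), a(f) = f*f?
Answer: 3838155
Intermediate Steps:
a(f) = f**2
E(m) = -1 + m**2
C(X) = X + X**2 (C(X) = X**2 + X = X + X**2)
v(H) = H + H**2 + H*(-1 + H**2) (v(H) = (H**2 + (-1 + H**2)*H) + H = (H**2 + H*(-1 + H**2)) + H = H + H**2 + H*(-1 + H**2))
17403 + v(C(12)) = 17403 + (12*(1 + 12))**2*(1 + 12*(1 + 12)) = 17403 + (12*13)**2*(1 + 12*13) = 17403 + 156**2*(1 + 156) = 17403 + 24336*157 = 17403 + 3820752 = 3838155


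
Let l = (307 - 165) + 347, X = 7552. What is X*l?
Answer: 3692928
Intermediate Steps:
l = 489 (l = 142 + 347 = 489)
X*l = 7552*489 = 3692928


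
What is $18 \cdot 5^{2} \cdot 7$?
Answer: $3150$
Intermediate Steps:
$18 \cdot 5^{2} \cdot 7 = 18 \cdot 25 \cdot 7 = 450 \cdot 7 = 3150$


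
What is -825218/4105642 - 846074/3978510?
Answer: -1689203753672/4083584438355 ≈ -0.41366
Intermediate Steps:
-825218/4105642 - 846074/3978510 = -825218*1/4105642 - 846074*1/3978510 = -412609/2052821 - 423037/1989255 = -1689203753672/4083584438355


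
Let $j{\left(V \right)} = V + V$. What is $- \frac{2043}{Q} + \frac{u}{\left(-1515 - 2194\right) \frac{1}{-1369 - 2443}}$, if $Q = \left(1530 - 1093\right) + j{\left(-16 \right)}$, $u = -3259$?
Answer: $- \frac{559890803}{166905} \approx -3354.5$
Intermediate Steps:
$j{\left(V \right)} = 2 V$
$Q = 405$ ($Q = \left(1530 - 1093\right) + 2 \left(-16\right) = 437 - 32 = 405$)
$- \frac{2043}{Q} + \frac{u}{\left(-1515 - 2194\right) \frac{1}{-1369 - 2443}} = - \frac{2043}{405} - \frac{3259}{\left(-1515 - 2194\right) \frac{1}{-1369 - 2443}} = \left(-2043\right) \frac{1}{405} - \frac{3259}{\left(-3709\right) \frac{1}{-3812}} = - \frac{227}{45} - \frac{3259}{\left(-3709\right) \left(- \frac{1}{3812}\right)} = - \frac{227}{45} - \frac{3259}{\frac{3709}{3812}} = - \frac{227}{45} - \frac{12423308}{3709} = - \frac{559890803}{166905}$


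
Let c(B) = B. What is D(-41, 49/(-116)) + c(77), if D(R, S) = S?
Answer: 8883/116 ≈ 76.578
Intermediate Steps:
D(-41, 49/(-116)) + c(77) = 49/(-116) + 77 = 49*(-1/116) + 77 = -49/116 + 77 = 8883/116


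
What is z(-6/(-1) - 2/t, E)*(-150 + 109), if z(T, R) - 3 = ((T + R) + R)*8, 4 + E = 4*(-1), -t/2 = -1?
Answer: 3485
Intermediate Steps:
t = 2 (t = -2*(-1) = 2)
E = -8 (E = -4 + 4*(-1) = -4 - 4 = -8)
z(T, R) = 3 + 8*T + 16*R (z(T, R) = 3 + ((T + R) + R)*8 = 3 + ((R + T) + R)*8 = 3 + (T + 2*R)*8 = 3 + (8*T + 16*R) = 3 + 8*T + 16*R)
z(-6/(-1) - 2/t, E)*(-150 + 109) = (3 + 8*(-6/(-1) - 2/2) + 16*(-8))*(-150 + 109) = (3 + 8*(-6*(-1) - 2*½) - 128)*(-41) = (3 + 8*(6 - 1) - 128)*(-41) = (3 + 8*5 - 128)*(-41) = (3 + 40 - 128)*(-41) = -85*(-41) = 3485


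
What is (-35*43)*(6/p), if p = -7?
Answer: 1290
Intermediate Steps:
(-35*43)*(6/p) = (-35*43)*(6/(-7)) = -9030*(-1)/7 = -1505*(-6/7) = 1290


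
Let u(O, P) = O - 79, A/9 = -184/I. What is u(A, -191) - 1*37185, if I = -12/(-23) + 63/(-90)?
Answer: -1146944/41 ≈ -27974.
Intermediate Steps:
I = -41/230 (I = -12*(-1/23) + 63*(-1/90) = 12/23 - 7/10 = -41/230 ≈ -0.17826)
A = 380880/41 (A = 9*(-184/(-41/230)) = 9*(-184*(-230/41)) = 9*(42320/41) = 380880/41 ≈ 9289.8)
u(O, P) = -79 + O
u(A, -191) - 1*37185 = (-79 + 380880/41) - 1*37185 = 377641/41 - 37185 = -1146944/41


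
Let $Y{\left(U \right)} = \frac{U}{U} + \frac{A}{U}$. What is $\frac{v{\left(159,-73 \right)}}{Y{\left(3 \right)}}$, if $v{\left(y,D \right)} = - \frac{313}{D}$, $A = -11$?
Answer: $- \frac{939}{584} \approx -1.6079$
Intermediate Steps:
$Y{\left(U \right)} = 1 - \frac{11}{U}$ ($Y{\left(U \right)} = \frac{U}{U} - \frac{11}{U} = 1 - \frac{11}{U}$)
$\frac{v{\left(159,-73 \right)}}{Y{\left(3 \right)}} = \frac{\left(-313\right) \frac{1}{-73}}{\frac{1}{3} \left(-11 + 3\right)} = \frac{\left(-313\right) \left(- \frac{1}{73}\right)}{\frac{1}{3} \left(-8\right)} = \frac{313}{73 \left(- \frac{8}{3}\right)} = \frac{313}{73} \left(- \frac{3}{8}\right) = - \frac{939}{584}$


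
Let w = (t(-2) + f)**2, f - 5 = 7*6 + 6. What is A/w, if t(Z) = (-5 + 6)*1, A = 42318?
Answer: 2351/162 ≈ 14.512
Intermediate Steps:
t(Z) = 1 (t(Z) = 1*1 = 1)
f = 53 (f = 5 + (7*6 + 6) = 5 + (42 + 6) = 5 + 48 = 53)
w = 2916 (w = (1 + 53)**2 = 54**2 = 2916)
A/w = 42318/2916 = 42318*(1/2916) = 2351/162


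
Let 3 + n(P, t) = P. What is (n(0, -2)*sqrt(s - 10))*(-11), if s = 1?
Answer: 99*I ≈ 99.0*I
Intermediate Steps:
n(P, t) = -3 + P
(n(0, -2)*sqrt(s - 10))*(-11) = ((-3 + 0)*sqrt(1 - 10))*(-11) = -9*I*(-11) = 99*I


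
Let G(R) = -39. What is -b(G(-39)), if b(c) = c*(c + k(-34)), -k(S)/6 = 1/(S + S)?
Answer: -51597/34 ≈ -1517.6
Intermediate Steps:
k(S) = -3/S (k(S) = -6/(S + S) = -6*1/(2*S) = -3/S)
b(c) = c*(3/34 + c) (b(c) = c*(c - 3/(-34)) = c*(c - 3*(-1/34)) = c*(c + 3/34) = c*(3/34 + c))
-b(G(-39)) = -(-39)*(3 + 34*(-39))/34 = -(-39)*(3 - 1326)/34 = -(-39)*(-1323)/34 = -1*51597/34 = -51597/34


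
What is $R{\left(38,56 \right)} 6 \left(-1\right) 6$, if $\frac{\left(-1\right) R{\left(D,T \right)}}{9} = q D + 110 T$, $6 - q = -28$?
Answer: $2414448$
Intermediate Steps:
$q = 34$ ($q = 6 - -28 = 6 + 28 = 34$)
$R{\left(D,T \right)} = - 990 T - 306 D$ ($R{\left(D,T \right)} = - 9 \left(34 D + 110 T\right) = - 990 T - 306 D$)
$R{\left(38,56 \right)} 6 \left(-1\right) 6 = \left(\left(-990\right) 56 - 11628\right) 6 \left(-1\right) 6 = \left(-55440 - 11628\right) \left(\left(-6\right) 6\right) = \left(-67068\right) \left(-36\right) = 2414448$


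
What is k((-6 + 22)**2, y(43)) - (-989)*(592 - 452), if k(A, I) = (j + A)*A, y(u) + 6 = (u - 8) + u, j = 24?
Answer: 210140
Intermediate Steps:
y(u) = -14 + 2*u (y(u) = -6 + ((u - 8) + u) = -6 + ((-8 + u) + u) = -6 + (-8 + 2*u) = -14 + 2*u)
k(A, I) = A*(24 + A) (k(A, I) = (24 + A)*A = A*(24 + A))
k((-6 + 22)**2, y(43)) - (-989)*(592 - 452) = (-6 + 22)**2*(24 + (-6 + 22)**2) - (-989)*(592 - 452) = 16**2*(24 + 16**2) - (-989)*140 = 256*(24 + 256) - 1*(-138460) = 256*280 + 138460 = 71680 + 138460 = 210140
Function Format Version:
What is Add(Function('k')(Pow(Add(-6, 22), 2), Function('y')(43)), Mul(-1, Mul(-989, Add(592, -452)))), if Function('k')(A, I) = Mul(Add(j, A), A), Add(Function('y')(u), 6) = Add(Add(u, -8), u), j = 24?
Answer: 210140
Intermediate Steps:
Function('y')(u) = Add(-14, Mul(2, u)) (Function('y')(u) = Add(-6, Add(Add(u, -8), u)) = Add(-6, Add(Add(-8, u), u)) = Add(-6, Add(-8, Mul(2, u))) = Add(-14, Mul(2, u)))
Function('k')(A, I) = Mul(A, Add(24, A)) (Function('k')(A, I) = Mul(Add(24, A), A) = Mul(A, Add(24, A)))
Add(Function('k')(Pow(Add(-6, 22), 2), Function('y')(43)), Mul(-1, Mul(-989, Add(592, -452)))) = Add(Mul(Pow(Add(-6, 22), 2), Add(24, Pow(Add(-6, 22), 2))), Mul(-1, Mul(-989, Add(592, -452)))) = Add(Mul(Pow(16, 2), Add(24, Pow(16, 2))), Mul(-1, Mul(-989, 140))) = Add(Mul(256, Add(24, 256)), Mul(-1, -138460)) = Add(Mul(256, 280), 138460) = Add(71680, 138460) = 210140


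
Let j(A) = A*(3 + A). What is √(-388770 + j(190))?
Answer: 10*I*√3521 ≈ 593.38*I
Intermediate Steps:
√(-388770 + j(190)) = √(-388770 + 190*(3 + 190)) = √(-388770 + 190*193) = √(-388770 + 36670) = √(-352100) = 10*I*√3521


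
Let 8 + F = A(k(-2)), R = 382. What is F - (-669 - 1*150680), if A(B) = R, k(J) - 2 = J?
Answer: 151723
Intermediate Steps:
k(J) = 2 + J
A(B) = 382
F = 374 (F = -8 + 382 = 374)
F - (-669 - 1*150680) = 374 - (-669 - 1*150680) = 374 - (-669 - 150680) = 374 - 1*(-151349) = 374 + 151349 = 151723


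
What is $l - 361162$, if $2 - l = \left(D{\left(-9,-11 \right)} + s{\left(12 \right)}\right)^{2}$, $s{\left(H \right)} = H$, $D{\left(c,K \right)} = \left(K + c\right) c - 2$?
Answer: $-397260$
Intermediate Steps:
$D{\left(c,K \right)} = -2 + c \left(K + c\right)$ ($D{\left(c,K \right)} = c \left(K + c\right) - 2 = -2 + c \left(K + c\right)$)
$l = -36098$ ($l = 2 - \left(\left(-2 + \left(-9\right)^{2} - -99\right) + 12\right)^{2} = 2 - \left(\left(-2 + 81 + 99\right) + 12\right)^{2} = 2 - \left(178 + 12\right)^{2} = 2 - 190^{2} = 2 - 36100 = -36098$)
$l - 361162 = -36098 - 361162 = -397260$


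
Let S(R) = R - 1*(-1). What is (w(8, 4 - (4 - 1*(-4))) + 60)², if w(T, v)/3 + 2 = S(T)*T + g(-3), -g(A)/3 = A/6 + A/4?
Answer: 1265625/16 ≈ 79102.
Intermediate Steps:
S(R) = 1 + R (S(R) = R + 1 = 1 + R)
g(A) = -5*A/4 (g(A) = -3*(A/6 + A/4) = -5*A/4)
w(T, v) = 21/4 + 3*T*(1 + T) (w(T, v) = -6 + 3*((1 + T)*T - 5/4*(-3)) = -6 + 3*(T*(1 + T) + 15/4) = -6 + 3*(15/4 + T*(1 + T)) = -6 + (45/4 + 3*T*(1 + T)) = 21/4 + 3*T*(1 + T))
(w(8, 4 - (4 - 1*(-4))) + 60)² = ((21/4 + 3*8*(1 + 8)) + 60)² = ((21/4 + 3*8*9) + 60)² = ((21/4 + 216) + 60)² = (885/4 + 60)² = (1125/4)² = 1265625/16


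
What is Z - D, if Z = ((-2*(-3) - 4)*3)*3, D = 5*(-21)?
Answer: 123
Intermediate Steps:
D = -105
Z = 18 (Z = ((6 - 4)*3)*3 = (2*3)*3 = 6*3 = 18)
Z - D = 18 - 1*(-105) = 18 + 105 = 123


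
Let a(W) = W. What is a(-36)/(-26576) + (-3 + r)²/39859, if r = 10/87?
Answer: 3133813583/2004446770524 ≈ 0.0015634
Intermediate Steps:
r = 10/87 (r = 10*(1/87) = 10/87 ≈ 0.11494)
a(-36)/(-26576) + (-3 + r)²/39859 = -36/(-26576) + (-3 + 10/87)²/39859 = -36*(-1/26576) + (-251/87)²*(1/39859) = 9/6644 + (63001/7569)*(1/39859) = 9/6644 + 63001/301692771 = 3133813583/2004446770524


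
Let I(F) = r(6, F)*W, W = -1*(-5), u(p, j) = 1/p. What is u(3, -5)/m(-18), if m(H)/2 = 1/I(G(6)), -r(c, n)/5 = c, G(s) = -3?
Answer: -25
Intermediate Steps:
r(c, n) = -5*c
W = 5
I(F) = -150 (I(F) = -5*6*5 = -30*5 = -150)
m(H) = -1/75 (m(H) = 2/(-150) = 2*(-1/150) = -1/75)
u(3, -5)/m(-18) = 1/(3*(-1/75)) = (⅓)*(-75) = -25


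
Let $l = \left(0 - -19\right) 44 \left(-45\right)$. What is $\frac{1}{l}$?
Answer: $- \frac{1}{37620} \approx -2.6582 \cdot 10^{-5}$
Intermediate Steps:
$l = -37620$ ($l = \left(0 + 19\right) 44 \left(-45\right) = 19 \cdot 44 \left(-45\right) = 836 \left(-45\right) = -37620$)
$\frac{1}{l} = \frac{1}{-37620} = - \frac{1}{37620}$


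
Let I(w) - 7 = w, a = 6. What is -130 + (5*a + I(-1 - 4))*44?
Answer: 1278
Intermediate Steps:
I(w) = 7 + w
-130 + (5*a + I(-1 - 4))*44 = -130 + (5*6 + (7 + (-1 - 4)))*44 = -130 + (30 + (7 - 5))*44 = -130 + (30 + 2)*44 = -130 + 32*44 = -130 + 1408 = 1278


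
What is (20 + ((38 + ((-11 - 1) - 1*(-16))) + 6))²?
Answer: 4624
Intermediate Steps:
(20 + ((38 + ((-11 - 1) - 1*(-16))) + 6))² = (20 + ((38 + (-12 + 16)) + 6))² = (20 + ((38 + 4) + 6))² = (20 + (42 + 6))² = (20 + 48)² = 68² = 4624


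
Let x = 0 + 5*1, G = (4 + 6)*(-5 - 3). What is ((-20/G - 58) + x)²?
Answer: 44521/16 ≈ 2782.6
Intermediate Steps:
G = -80 (G = 10*(-8) = -80)
x = 5 (x = 0 + 5 = 5)
((-20/G - 58) + x)² = ((-20/(-80) - 58) + 5)² = ((-20*(-1/80) - 58) + 5)² = ((¼ - 58) + 5)² = (-231/4 + 5)² = (-211/4)² = 44521/16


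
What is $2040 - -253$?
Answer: $2293$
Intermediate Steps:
$2040 - -253 = 2040 + \left(-27 + 280\right) = 2040 + 253 = 2293$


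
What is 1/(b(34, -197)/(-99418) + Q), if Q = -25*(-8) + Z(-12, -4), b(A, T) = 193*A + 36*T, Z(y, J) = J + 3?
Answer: 49709/9892356 ≈ 0.0050250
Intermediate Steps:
Z(y, J) = 3 + J
b(A, T) = 36*T + 193*A
Q = 199 (Q = -25*(-8) + (3 - 4) = 200 - 1 = 199)
1/(b(34, -197)/(-99418) + Q) = 1/((36*(-197) + 193*34)/(-99418) + 199) = 1/((-7092 + 6562)*(-1/99418) + 199) = 1/(-530*(-1/99418) + 199) = 1/(265/49709 + 199) = 1/(9892356/49709) = 49709/9892356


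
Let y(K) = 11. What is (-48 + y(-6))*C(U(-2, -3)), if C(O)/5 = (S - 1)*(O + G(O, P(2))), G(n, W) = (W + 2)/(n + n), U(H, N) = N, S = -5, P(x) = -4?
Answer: -2960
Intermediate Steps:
G(n, W) = (2 + W)/(2*n) (G(n, W) = (2 + W)/((2*n)) = (2 + W)*(1/(2*n)) = (2 + W)/(2*n))
C(O) = -30*O + 30/O (C(O) = 5*((-5 - 1)*(O + (2 - 4)/(2*O))) = 5*(-6*(O + (½)*(-2)/O)) = 5*(-6*(O - 1/O)) = 5*(-6*O + 6/O) = -30*O + 30/O)
(-48 + y(-6))*C(U(-2, -3)) = (-48 + 11)*(-30*(-3) + 30/(-3)) = -37*(90 + 30*(-⅓)) = -37*(90 - 10) = -37*80 = -2960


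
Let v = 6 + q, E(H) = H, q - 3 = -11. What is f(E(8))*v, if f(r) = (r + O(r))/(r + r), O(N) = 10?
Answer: -9/4 ≈ -2.2500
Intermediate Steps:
q = -8 (q = 3 - 11 = -8)
f(r) = (10 + r)/(2*r) (f(r) = (r + 10)/(r + r) = (10 + r)/((2*r)) = (10 + r)*(1/(2*r)) = (10 + r)/(2*r))
v = -2 (v = 6 - 8 = -2)
f(E(8))*v = ((1/2)*(10 + 8)/8)*(-2) = ((1/2)*(1/8)*18)*(-2) = (9/8)*(-2) = -9/4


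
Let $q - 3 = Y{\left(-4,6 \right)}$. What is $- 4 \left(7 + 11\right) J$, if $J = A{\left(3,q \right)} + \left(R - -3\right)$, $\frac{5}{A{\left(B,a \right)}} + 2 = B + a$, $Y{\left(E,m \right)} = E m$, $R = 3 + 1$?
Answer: $-486$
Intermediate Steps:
$R = 4$
$q = -21$ ($q = 3 - 24 = -21$)
$A{\left(B,a \right)} = \frac{5}{-2 + B + a}$ ($A{\left(B,a \right)} = \frac{5}{-2 + \left(B + a\right)} = \frac{5}{-2 + B + a}$)
$J = \frac{27}{4}$ ($J = \frac{5}{-2 + 3 - 21} + \left(4 - -3\right) = \frac{5}{-20} + \left(4 + 3\right) = 5 \left(- \frac{1}{20}\right) + 7 = - \frac{1}{4} + 7 = \frac{27}{4} \approx 6.75$)
$- 4 \left(7 + 11\right) J = - 4 \left(7 + 11\right) \frac{27}{4} = \left(-4\right) 18 \cdot \frac{27}{4} = \left(-72\right) \frac{27}{4} = -486$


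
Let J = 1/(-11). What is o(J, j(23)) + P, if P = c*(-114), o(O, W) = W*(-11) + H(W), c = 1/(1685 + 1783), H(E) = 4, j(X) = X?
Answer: -143941/578 ≈ -249.03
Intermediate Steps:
J = -1/11 ≈ -0.090909
c = 1/3468 ≈ 0.00028835
o(O, W) = 4 - 11*W (o(O, W) = W*(-11) + 4 = -11*W + 4 = 4 - 11*W)
P = -19/578 (P = (1/3468)*(-114) = -19/578 ≈ -0.032872)
o(J, j(23)) + P = (4 - 11*23) - 19/578 = (4 - 253) - 19/578 = -249 - 19/578 = -143941/578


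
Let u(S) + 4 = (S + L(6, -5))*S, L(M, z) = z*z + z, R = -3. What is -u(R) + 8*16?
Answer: 183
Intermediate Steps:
L(M, z) = z + z**2 (L(M, z) = z**2 + z = z + z**2)
u(S) = -4 + S*(20 + S) (u(S) = -4 + (S - 5*(1 - 5))*S = -4 + (S - 5*(-4))*S = -4 + (S + 20)*S = -4 + (20 + S)*S = -4 + S*(20 + S))
-u(R) + 8*16 = -(-4 + (-3)**2 + 20*(-3)) + 8*16 = -(-4 + 9 - 60) + 128 = -1*(-55) + 128 = 55 + 128 = 183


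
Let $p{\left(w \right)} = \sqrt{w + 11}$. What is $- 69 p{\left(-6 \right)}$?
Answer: $- 69 \sqrt{5} \approx -154.29$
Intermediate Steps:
$p{\left(w \right)} = \sqrt{11 + w}$
$- 69 p{\left(-6 \right)} = - 69 \sqrt{11 - 6} = - 69 \sqrt{5}$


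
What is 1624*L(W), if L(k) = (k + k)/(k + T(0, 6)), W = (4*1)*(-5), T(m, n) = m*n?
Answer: 3248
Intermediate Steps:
W = -20 (W = 4*(-5) = -20)
L(k) = 2 (L(k) = (k + k)/(k + 0*6) = (2*k)/(k + 0) = (2*k)/k = 2)
1624*L(W) = 1624*2 = 3248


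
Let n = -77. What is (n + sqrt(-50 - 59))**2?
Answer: (77 - I*sqrt(109))**2 ≈ 5820.0 - 1607.8*I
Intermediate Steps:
(n + sqrt(-50 - 59))**2 = (-77 + sqrt(-50 - 59))**2 = (-77 + sqrt(-109))**2 = (-77 + I*sqrt(109))**2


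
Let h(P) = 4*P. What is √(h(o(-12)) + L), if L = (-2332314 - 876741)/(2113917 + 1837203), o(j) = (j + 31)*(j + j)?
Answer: I*√7913272333727/65852 ≈ 42.718*I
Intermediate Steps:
o(j) = 2*j*(31 + j) (o(j) = (31 + j)*(2*j) = 2*j*(31 + j))
L = -213937/263408 (L = -3209055/3951120 = -3209055*1/3951120 = -213937/263408 ≈ -0.81219)
√(h(o(-12)) + L) = √(4*(2*(-12)*(31 - 12)) - 213937/263408) = √(4*(2*(-12)*19) - 213937/263408) = √(4*(-456) - 213937/263408) = √(-1824 - 213937/263408) = √(-480670129/263408) = I*√7913272333727/65852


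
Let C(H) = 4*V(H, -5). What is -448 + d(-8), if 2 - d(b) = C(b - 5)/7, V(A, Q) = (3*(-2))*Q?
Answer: -3242/7 ≈ -463.14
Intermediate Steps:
V(A, Q) = -6*Q
C(H) = 120 (C(H) = 4*(-6*(-5)) = 4*30 = 120)
d(b) = -106/7 (d(b) = 2 - 120/7 = -106/7)
-448 + d(-8) = -448 - 106/7 = -3242/7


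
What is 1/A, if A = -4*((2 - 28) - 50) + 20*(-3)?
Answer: 1/244 ≈ 0.0040984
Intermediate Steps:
A = 244 (A = -4*(-26 - 50) - 60 = -4*(-76) - 60 = 304 - 60 = 244)
1/A = 1/244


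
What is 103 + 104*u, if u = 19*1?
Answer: 2079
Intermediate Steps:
u = 19
103 + 104*u = 103 + 104*19 = 103 + 1976 = 2079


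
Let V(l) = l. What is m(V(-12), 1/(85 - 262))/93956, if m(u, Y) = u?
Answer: -3/23489 ≈ -0.00012772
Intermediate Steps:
m(V(-12), 1/(85 - 262))/93956 = -12/93956 = -12*1/93956 = -3/23489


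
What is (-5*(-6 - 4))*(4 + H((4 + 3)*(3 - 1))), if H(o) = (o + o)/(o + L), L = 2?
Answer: 575/2 ≈ 287.50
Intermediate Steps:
H(o) = 2*o/(2 + o) (H(o) = (o + o)/(o + 2) = (2*o)/(2 + o) = 2*o/(2 + o))
(-5*(-6 - 4))*(4 + H((4 + 3)*(3 - 1))) = (-5*(-6 - 4))*(4 + 2*((4 + 3)*(3 - 1))/(2 + (4 + 3)*(3 - 1))) = (-5*(-10))*(4 + 2*(7*2)/(2 + 7*2)) = 50*(4 + 2*14/(2 + 14)) = 50*(4 + 2*14/16) = 50*(4 + 2*14*(1/16)) = 50*(4 + 7/4) = 50*(23/4) = 575/2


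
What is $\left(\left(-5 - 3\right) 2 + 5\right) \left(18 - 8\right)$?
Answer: $-110$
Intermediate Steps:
$\left(\left(-5 - 3\right) 2 + 5\right) \left(18 - 8\right) = \left(\left(-8\right) 2 + 5\right) \left(18 - 8\right) = \left(-16 + 5\right) 10 = \left(-11\right) 10 = -110$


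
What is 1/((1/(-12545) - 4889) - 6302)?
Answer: -12545/140391096 ≈ -8.9357e-5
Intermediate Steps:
1/((1/(-12545) - 4889) - 6302) = 1/((-1/12545 - 4889) - 6302) = 1/(-61332506/12545 - 6302) = 1/(-140391096/12545) = -12545/140391096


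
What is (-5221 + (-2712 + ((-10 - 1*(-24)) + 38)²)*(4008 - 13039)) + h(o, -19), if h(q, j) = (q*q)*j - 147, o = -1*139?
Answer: -300219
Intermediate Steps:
o = -139
h(q, j) = -147 + j*q² (h(q, j) = q²*j - 147 = j*q² - 147 = -147 + j*q²)
(-5221 + (-2712 + ((-10 - 1*(-24)) + 38)²)*(4008 - 13039)) + h(o, -19) = (-5221 + (-2712 + ((-10 - 1*(-24)) + 38)²)*(4008 - 13039)) + (-147 - 19*(-139)²) = (-5221 + (-2712 + ((-10 + 24) + 38)²)*(-9031)) + (-147 - 19*19321) = (-5221 + (-2712 + (14 + 38)²)*(-9031)) + (-147 - 367099) = (-5221 + (-2712 + 52²)*(-9031)) - 367246 = (-5221 + (-2712 + 2704)*(-9031)) - 367246 = (-5221 - 8*(-9031)) - 367246 = (-5221 + 72248) - 367246 = 67027 - 367246 = -300219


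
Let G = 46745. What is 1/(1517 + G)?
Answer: 1/48262 ≈ 2.0720e-5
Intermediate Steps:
1/(1517 + G) = 1/(1517 + 46745) = 1/48262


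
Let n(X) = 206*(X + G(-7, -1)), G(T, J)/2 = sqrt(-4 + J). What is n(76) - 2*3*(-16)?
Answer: 15752 + 412*I*sqrt(5) ≈ 15752.0 + 921.26*I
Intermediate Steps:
G(T, J) = 2*sqrt(-4 + J)
n(X) = 206*X + 412*I*sqrt(5) (n(X) = 206*(X + 2*sqrt(-4 - 1)) = 206*(X + 2*sqrt(-5)) = 206*(X + 2*(I*sqrt(5))) = 206*(X + 2*I*sqrt(5)) = 206*X + 412*I*sqrt(5))
n(76) - 2*3*(-16) = (206*76 + 412*I*sqrt(5)) - 2*3*(-16) = (15656 + 412*I*sqrt(5)) - 6*(-16) = (15656 + 412*I*sqrt(5)) + 96 = 15752 + 412*I*sqrt(5)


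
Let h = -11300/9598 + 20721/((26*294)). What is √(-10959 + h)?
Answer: 5*I*√334360080953821/873418 ≈ 104.68*I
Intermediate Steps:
h = 18750493/12227852 (h = -11300*1/9598 + 20721/7644 = -5650/4799 + 20721*(1/7644) = -5650/4799 + 6907/2548 = 18750493/12227852 ≈ 1.5334)
√(-10959 + h) = √(-10959 + 18750493/12227852) = √(-133986279575/12227852) = 5*I*√334360080953821/873418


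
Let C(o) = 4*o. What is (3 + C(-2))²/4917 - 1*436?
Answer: -2143787/4917 ≈ -436.00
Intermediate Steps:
(3 + C(-2))²/4917 - 1*436 = (3 + 4*(-2))²/4917 - 1*436 = (3 - 8)²*(1/4917) - 436 = (-5)²*(1/4917) - 436 = 25*(1/4917) - 436 = 25/4917 - 436 = -2143787/4917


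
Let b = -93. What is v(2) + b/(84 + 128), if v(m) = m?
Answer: 331/212 ≈ 1.5613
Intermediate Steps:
v(2) + b/(84 + 128) = 2 - 93/(84 + 128) = 2 - 93/212 = 331/212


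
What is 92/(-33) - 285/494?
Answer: -2887/858 ≈ -3.3648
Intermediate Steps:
92/(-33) - 285/494 = 92*(-1/33) - 285*1/494 = -92/33 - 15/26 = -2887/858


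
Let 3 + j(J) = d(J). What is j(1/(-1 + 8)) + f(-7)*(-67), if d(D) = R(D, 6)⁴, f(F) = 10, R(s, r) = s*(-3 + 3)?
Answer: -673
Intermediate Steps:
R(s, r) = 0 (R(s, r) = s*0 = 0)
d(D) = 0 (d(D) = 0⁴ = 0)
j(J) = -3 (j(J) = -3 + 0 = -3)
j(1/(-1 + 8)) + f(-7)*(-67) = -3 + 10*(-67) = -3 - 670 = -673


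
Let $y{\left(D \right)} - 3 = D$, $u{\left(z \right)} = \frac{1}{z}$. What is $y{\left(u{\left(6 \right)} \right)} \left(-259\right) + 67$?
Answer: $- \frac{4519}{6} \approx -753.17$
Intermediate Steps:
$y{\left(D \right)} = 3 + D$
$y{\left(u{\left(6 \right)} \right)} \left(-259\right) + 67 = \left(3 + \frac{1}{6}\right) \left(-259\right) + 67 = \frac{19}{6} \left(-259\right) + 67 = - \frac{4921}{6} + 67 = - \frac{4519}{6}$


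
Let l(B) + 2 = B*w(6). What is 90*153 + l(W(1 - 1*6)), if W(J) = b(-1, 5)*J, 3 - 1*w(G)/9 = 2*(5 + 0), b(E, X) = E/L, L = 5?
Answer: 13705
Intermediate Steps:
b(E, X) = E/5
w(G) = -63 (w(G) = 27 - 18*(5 + 0) = 27 - 18*5 = 27 - 9*10 = 27 - 90 = -63)
W(J) = -J/5 (W(J) = ((⅕)*(-1))*J = -J/5)
l(B) = -2 - 63*B (l(B) = -2 + B*(-63) = -2 - 63*B)
90*153 + l(W(1 - 1*6)) = 90*153 + (-2 - (-63)*(1 - 1*6)/5) = 13770 + (-2 - (-63)*(1 - 6)/5) = 13770 + (-2 - (-63)*(-5)/5) = 13770 + (-2 - 63*1) = 13770 + (-2 - 63) = 13770 - 65 = 13705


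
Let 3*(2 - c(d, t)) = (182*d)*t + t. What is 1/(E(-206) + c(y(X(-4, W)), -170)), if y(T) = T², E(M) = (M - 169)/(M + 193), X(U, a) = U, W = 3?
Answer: 13/2146311 ≈ 6.0569e-6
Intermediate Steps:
E(M) = (-169 + M)/(193 + M)
c(d, t) = 2 - t/3 - 182*d*t/3 (c(d, t) = 2 - ((182*d)*t + t)/3 = 2 - (182*d*t + t)/3 = 2 - (t + 182*d*t)/3 = 2 + (-t/3 - 182*d*t/3) = 2 - t/3 - 182*d*t/3)
1/(E(-206) + c(y(X(-4, W)), -170)) = 1/((-169 - 206)/(193 - 206) + (2 - ⅓*(-170) - 182/3*(-4)²*(-170))) = 1/(-375/(-13) + (2 + 170/3 - 182/3*16*(-170))) = 1/(-1/13*(-375) + (2 + 170/3 + 495040/3)) = 1/(375/13 + 165072) = 1/(2146311/13) = 13/2146311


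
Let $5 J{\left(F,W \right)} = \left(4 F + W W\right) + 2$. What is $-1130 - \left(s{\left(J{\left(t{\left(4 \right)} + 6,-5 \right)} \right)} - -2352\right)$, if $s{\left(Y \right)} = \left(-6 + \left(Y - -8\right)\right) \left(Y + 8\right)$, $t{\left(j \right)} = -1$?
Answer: $- \frac{92009}{25} \approx -3680.4$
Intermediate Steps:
$J{\left(F,W \right)} = \frac{2}{5} + \frac{W^{2}}{5} + \frac{4 F}{5}$ ($J{\left(F,W \right)} = \frac{\left(4 F + W W\right) + 2}{5} = \frac{\left(4 F + W^{2}\right) + 2}{5} = \frac{\left(W^{2} + 4 F\right) + 2}{5} = \frac{2 + W^{2} + 4 F}{5} = \frac{2}{5} + \frac{W^{2}}{5} + \frac{4 F}{5}$)
$s{\left(Y \right)} = \left(2 + Y\right) \left(8 + Y\right)$ ($s{\left(Y \right)} = \left(-6 + \left(Y + 8\right)\right) \left(8 + Y\right) = \left(-6 + \left(8 + Y\right)\right) \left(8 + Y\right) = \left(2 + Y\right) \left(8 + Y\right)$)
$-1130 - \left(s{\left(J{\left(t{\left(4 \right)} + 6,-5 \right)} \right)} - -2352\right) = -1130 - \left(\left(16 + \left(\frac{2}{5} + \frac{\left(-5\right)^{2}}{5} + \frac{4 \left(-1 + 6\right)}{5}\right)^{2} + 10 \left(\frac{2}{5} + \frac{\left(-5\right)^{2}}{5} + \frac{4 \left(-1 + 6\right)}{5}\right)\right) - -2352\right) = -1130 - \left(\left(16 + \left(\frac{2}{5} + \frac{1}{5} \cdot 25 + \frac{4}{5} \cdot 5\right)^{2} + 10 \left(\frac{2}{5} + \frac{1}{5} \cdot 25 + \frac{4}{5} \cdot 5\right)\right) + 2352\right) = -1130 - \left(\left(16 + \left(\frac{2}{5} + 5 + 4\right)^{2} + 10 \left(\frac{2}{5} + 5 + 4\right)\right) + 2352\right) = -1130 - \left(\left(16 + \left(\frac{47}{5}\right)^{2} + 10 \cdot \frac{47}{5}\right) + 2352\right) = -1130 - \left(\left(16 + \frac{2209}{25} + 94\right) + 2352\right) = -1130 - \left(\frac{4959}{25} + 2352\right) = -1130 - \frac{63759}{25} = - \frac{92009}{25}$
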